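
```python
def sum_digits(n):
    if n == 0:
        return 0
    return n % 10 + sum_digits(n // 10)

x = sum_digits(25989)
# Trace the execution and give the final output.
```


sum_digits(25989)
= 9 + sum_digits(2598)
= 9 + 8 + sum_digits(259)
= 9 + 8 + 9 + sum_digits(25)
= 9 + 8 + 9 + 5 + sum_digits(2)
= 9 + 8 + 9 + 5 + 2 + sum_digits(0)
= 9 + 8 + 9 + 5 + 2 + 0
= 33


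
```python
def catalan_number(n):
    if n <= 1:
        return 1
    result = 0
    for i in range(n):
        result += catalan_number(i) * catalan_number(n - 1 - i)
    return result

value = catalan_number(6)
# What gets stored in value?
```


catalan_number(6)
= sum of catalan_number(i) * catalan_number(6-1-i) for i in 0..5
First compute sub-values bottom-up:
  catalan_number(0) = 1, catalan_number(1) = 1
  catalan_number(2) = 1*1 + 1*1 = 2
  catalan_number(3) = 1*2 + 1*1 + 2*1 = 5
  catalan_number(4) = 1*5 + 1*2 + 2*1 + 5*1 = 14
  catalan_number(5) = 1*14 + 1*5 + 2*2 + 5*1 + 14*1 = 42
Now catalan_number(6):
  catalan_number(0)*catalan_number(5) = 1*42 = 42
  catalan_number(1)*catalan_number(4) = 1*14 = 14
  catalan_number(2)*catalan_number(3) = 2*5 = 10
  catalan_number(3)*catalan_number(2) = 5*2 = 10
  catalan_number(4)*catalan_number(1) = 14*1 = 14
  catalan_number(5)*catalan_number(0) = 42*1 = 42
= 42 + 14 + 10 + 10 + 14 + 42
= 132


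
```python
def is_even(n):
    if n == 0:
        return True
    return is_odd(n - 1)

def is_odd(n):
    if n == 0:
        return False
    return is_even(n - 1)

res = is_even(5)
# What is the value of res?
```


is_even(5)
= is_odd(4)
= is_even(3)
= is_odd(2)
= is_even(1)
= is_odd(0)
n == 0: return False
= False


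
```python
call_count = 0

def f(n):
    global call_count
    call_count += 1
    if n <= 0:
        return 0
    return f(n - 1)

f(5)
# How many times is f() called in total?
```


f(5) calls f(4) calls ... calls f(0)
Total calls: 5 + 1 (for base case) = 6


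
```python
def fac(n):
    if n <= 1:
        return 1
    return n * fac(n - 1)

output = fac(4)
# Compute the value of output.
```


fac(4)
= 4 * fac(3)
= 4 * 3 * fac(2)
= 4 * 3 * 2 * fac(1)
= 4 * 3 * 2 * 1
= 24


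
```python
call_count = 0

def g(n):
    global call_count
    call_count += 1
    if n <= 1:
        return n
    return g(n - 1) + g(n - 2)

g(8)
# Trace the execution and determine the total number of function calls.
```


g(8) calls g(7) and g(6); each non-base call branches into two more.
Let C(k) = total number of calls made by g(k), including the call to g(k) itself.
Base cases: C(0) = 1, C(1) = 1
Recurrence: C(k) = 1 + C(k-1) + C(k-2)
  C(2) = 1 + C(1) + C(0) = 1 + 1 + 1 = 3
  C(3) = 1 + C(2) + C(1) = 1 + 3 + 1 = 5
  C(4) = 1 + C(3) + C(2) = 1 + 5 + 3 = 9
  C(5) = 1 + C(4) + C(3) = 1 + 9 + 5 = 15
  C(6) = 1 + C(5) + C(4) = 1 + 15 + 9 = 25
  C(7) = 1 + C(6) + C(5) = 1 + 25 + 15 = 41
  C(8) = 1 + C(7) + C(6) = 1 + 41 + 25 = 67
Total calls = C(8) = 67


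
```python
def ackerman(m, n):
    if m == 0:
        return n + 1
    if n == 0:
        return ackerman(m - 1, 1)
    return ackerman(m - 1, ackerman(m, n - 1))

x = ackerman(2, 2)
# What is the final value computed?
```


ackerman(2, 2)
= ackerman(1, ackerman(2, 1))
First compute ackerman(2, 1) = 5
= ackerman(1, 5)
= 7


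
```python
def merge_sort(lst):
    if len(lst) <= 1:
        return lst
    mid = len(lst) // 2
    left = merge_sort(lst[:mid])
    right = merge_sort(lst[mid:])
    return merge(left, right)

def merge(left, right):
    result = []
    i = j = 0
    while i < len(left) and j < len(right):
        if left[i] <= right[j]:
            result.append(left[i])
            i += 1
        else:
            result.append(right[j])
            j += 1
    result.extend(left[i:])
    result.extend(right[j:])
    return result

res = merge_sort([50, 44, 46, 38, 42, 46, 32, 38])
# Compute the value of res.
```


merge_sort([50, 44, 46, 38, 42, 46, 32, 38])
Split into [50, 44, 46, 38] and [42, 46, 32, 38]
Left sorted: [38, 44, 46, 50]
Right sorted: [32, 38, 42, 46]
Merge [38, 44, 46, 50] and [32, 38, 42, 46]
= [32, 38, 38, 42, 44, 46, 46, 50]


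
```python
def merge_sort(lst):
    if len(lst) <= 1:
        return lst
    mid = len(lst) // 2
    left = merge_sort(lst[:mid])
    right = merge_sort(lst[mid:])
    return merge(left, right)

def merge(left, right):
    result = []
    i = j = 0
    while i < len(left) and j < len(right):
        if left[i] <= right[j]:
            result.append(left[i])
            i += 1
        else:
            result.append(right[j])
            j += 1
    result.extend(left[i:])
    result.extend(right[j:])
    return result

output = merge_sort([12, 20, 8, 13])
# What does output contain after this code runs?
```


merge_sort([12, 20, 8, 13])
Split into [12, 20] and [8, 13]
Left sorted: [12, 20]
Right sorted: [8, 13]
Merge [12, 20] and [8, 13]
= [8, 12, 13, 20]


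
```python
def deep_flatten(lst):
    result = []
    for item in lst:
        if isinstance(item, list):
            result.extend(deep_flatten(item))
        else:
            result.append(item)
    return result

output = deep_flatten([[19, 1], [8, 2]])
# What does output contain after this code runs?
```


deep_flatten([[19, 1], [8, 2]])
Processing each element:
  [19, 1] is a list -> deep_flatten recursively -> [19, 1]
  [8, 2] is a list -> deep_flatten recursively -> [8, 2]
= [19, 1, 8, 2]


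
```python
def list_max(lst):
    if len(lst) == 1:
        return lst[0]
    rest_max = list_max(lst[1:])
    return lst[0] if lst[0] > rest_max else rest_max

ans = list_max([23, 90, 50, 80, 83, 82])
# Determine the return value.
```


list_max([23, 90, 50, 80, 83, 82])
= compare 23 with list_max([90, 50, 80, 83, 82])
= compare 90 with list_max([50, 80, 83, 82])
= compare 50 with list_max([80, 83, 82])
= compare 80 with list_max([83, 82])
= compare 83 with list_max([82])
Base: list_max([82]) = 82
compare 83 with 82: max = 83
compare 80 with 83: max = 83
compare 50 with 83: max = 83
compare 90 with 83: max = 90
compare 23 with 90: max = 90
= 90


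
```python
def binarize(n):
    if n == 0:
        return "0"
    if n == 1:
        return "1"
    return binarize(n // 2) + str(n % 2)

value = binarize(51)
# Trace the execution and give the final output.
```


binarize(51)
= binarize(25) + "1"
= binarize(12) + "1" + "1"
= binarize(6) + "0" + "1" + "1"
= binarize(3) + "0" + "0" + "1" + "1"
= binarize(1) + "1" + "0" + "0" + "1" + "1"
= "1" + "1" + "0" + "0" + "1" + "1"
= "110011"


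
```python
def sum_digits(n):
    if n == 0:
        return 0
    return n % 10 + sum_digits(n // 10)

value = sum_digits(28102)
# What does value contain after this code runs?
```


sum_digits(28102)
= 2 + sum_digits(2810)
= 2 + 0 + sum_digits(281)
= 2 + 0 + 1 + sum_digits(28)
= 2 + 0 + 1 + 8 + sum_digits(2)
= 2 + 0 + 1 + 8 + 2 + sum_digits(0)
= 2 + 0 + 1 + 8 + 2 + 0
= 13


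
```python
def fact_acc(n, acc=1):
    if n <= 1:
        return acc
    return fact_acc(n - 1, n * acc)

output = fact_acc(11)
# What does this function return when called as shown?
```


fact_acc(11, 1)
= fact_acc(10, 11 * 1) = fact_acc(10, 11)
= fact_acc(9, 10 * 11) = fact_acc(9, 110)
= fact_acc(8, 9 * 110) = fact_acc(8, 990)
= fact_acc(7, 8 * 990) = fact_acc(7, 7920)
= fact_acc(6, 7 * 7920) = fact_acc(6, 55440)
= fact_acc(5, 6 * 55440) = fact_acc(5, 332640)
= fact_acc(4, 5 * 332640) = fact_acc(4, 1663200)
= fact_acc(3, 4 * 1663200) = fact_acc(3, 6652800)
= fact_acc(2, 3 * 6652800) = fact_acc(2, 19958400)
= fact_acc(1, 2 * 19958400) = fact_acc(1, 39916800)
n <= 1, return acc = 39916800


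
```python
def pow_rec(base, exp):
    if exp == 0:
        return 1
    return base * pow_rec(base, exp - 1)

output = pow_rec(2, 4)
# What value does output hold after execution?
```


pow_rec(2, 4)
= 2 * pow_rec(2, 3)
= 2 * 2 * pow_rec(2, 2)
= 2 * 2 * 2 * pow_rec(2, 1)
= 2 * 2 * 2 * 2 * pow_rec(2, 0)
= 2 * 2 * 2 * 2 * 1
= 16


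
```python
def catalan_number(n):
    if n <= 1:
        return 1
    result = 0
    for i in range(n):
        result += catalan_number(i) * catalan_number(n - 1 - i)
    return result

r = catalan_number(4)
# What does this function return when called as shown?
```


catalan_number(4)
= sum of catalan_number(i) * catalan_number(4-1-i) for i in 0..3
First compute sub-values bottom-up:
  catalan_number(0) = 1, catalan_number(1) = 1
  catalan_number(2) = 1*1 + 1*1 = 2
  catalan_number(3) = 1*2 + 1*1 + 2*1 = 5
Now catalan_number(4):
  catalan_number(0)*catalan_number(3) = 1*5 = 5
  catalan_number(1)*catalan_number(2) = 1*2 = 2
  catalan_number(2)*catalan_number(1) = 2*1 = 2
  catalan_number(3)*catalan_number(0) = 5*1 = 5
= 5 + 2 + 2 + 5
= 14


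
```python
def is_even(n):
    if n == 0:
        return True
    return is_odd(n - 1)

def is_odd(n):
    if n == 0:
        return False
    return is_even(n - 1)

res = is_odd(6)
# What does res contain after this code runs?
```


is_odd(6)
= is_even(5)
= is_odd(4)
= is_even(3)
= is_odd(2)
= is_even(1)
= is_odd(0)
n == 0: return False
= False


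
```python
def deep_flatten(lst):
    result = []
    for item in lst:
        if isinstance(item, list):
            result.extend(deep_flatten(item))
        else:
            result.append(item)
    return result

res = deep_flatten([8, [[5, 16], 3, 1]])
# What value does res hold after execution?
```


deep_flatten([8, [[5, 16], 3, 1]])
Processing each element:
  8 is not a list -> append 8
  [[5, 16], 3, 1] is a list -> deep_flatten recursively -> [5, 16, 3, 1]
= [8, 5, 16, 3, 1]


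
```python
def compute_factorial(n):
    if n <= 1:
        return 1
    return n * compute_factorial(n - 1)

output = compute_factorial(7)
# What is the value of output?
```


compute_factorial(7)
= 7 * compute_factorial(6)
= 7 * 6 * compute_factorial(5)
= 7 * 6 * 5 * compute_factorial(4)
= 7 * 6 * 5 * 4 * compute_factorial(3)
= 7 * 6 * 5 * 4 * 3 * compute_factorial(2)
= 7 * 6 * 5 * 4 * 3 * 2 * compute_factorial(1)
= 7 * 6 * 5 * 4 * 3 * 2 * 1
= 5040


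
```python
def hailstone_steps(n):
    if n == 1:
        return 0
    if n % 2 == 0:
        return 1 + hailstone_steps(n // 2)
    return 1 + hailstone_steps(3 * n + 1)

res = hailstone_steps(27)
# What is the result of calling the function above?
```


hailstone_steps(27)
27 is odd -> 3*27+1 = 82 -> hailstone_steps(82)
82 is even -> hailstone_steps(41)
41 is odd -> 3*41+1 = 124 -> hailstone_steps(124)
124 is even -> hailstone_steps(62)
62 is even -> hailstone_steps(31)
31 is odd -> 3*31+1 = 94 -> hailstone_steps(94)
94 is even -> hailstone_steps(47)
47 is odd -> 3*47+1 = 142 -> hailstone_steps(142)
142 is even -> hailstone_steps(71)
71 is odd -> 3*71+1 = 214 -> hailstone_steps(214)
214 is even -> hailstone_steps(107)
107 is odd -> 3*107+1 = 322 -> hailstone_steps(322)
322 is even -> hailstone_steps(161)
161 is odd -> 3*161+1 = 484 -> hailstone_steps(484)
484 is even -> hailstone_steps(242)
242 is even -> hailstone_steps(121)
121 is odd -> 3*121+1 = 364 -> hailstone_steps(364)
364 is even -> hailstone_steps(182)
182 is even -> hailstone_steps(91)
91 is odd -> 3*91+1 = 274 -> hailstone_steps(274)
274 is even -> hailstone_steps(137)
137 is odd -> 3*137+1 = 412 -> hailstone_steps(412)
412 is even -> hailstone_steps(206)
206 is even -> hailstone_steps(103)
103 is odd -> 3*103+1 = 310 -> hailstone_steps(310)
310 is even -> hailstone_steps(155)
155 is odd -> 3*155+1 = 466 -> hailstone_steps(466)
466 is even -> hailstone_steps(233)
233 is odd -> 3*233+1 = 700 -> hailstone_steps(700)
700 is even -> hailstone_steps(350)
350 is even -> hailstone_steps(175)
175 is odd -> 3*175+1 = 526 -> hailstone_steps(526)
526 is even -> hailstone_steps(263)
263 is odd -> 3*263+1 = 790 -> hailstone_steps(790)
790 is even -> hailstone_steps(395)
395 is odd -> 3*395+1 = 1186 -> hailstone_steps(1186)
1186 is even -> hailstone_steps(593)
593 is odd -> 3*593+1 = 1780 -> hailstone_steps(1780)
1780 is even -> hailstone_steps(890)
890 is even -> hailstone_steps(445)
445 is odd -> 3*445+1 = 1336 -> hailstone_steps(1336)
1336 is even -> hailstone_steps(668)
668 is even -> hailstone_steps(334)
334 is even -> hailstone_steps(167)
167 is odd -> 3*167+1 = 502 -> hailstone_steps(502)
502 is even -> hailstone_steps(251)
251 is odd -> 3*251+1 = 754 -> hailstone_steps(754)
754 is even -> hailstone_steps(377)
377 is odd -> 3*377+1 = 1132 -> hailstone_steps(1132)
1132 is even -> hailstone_steps(566)
566 is even -> hailstone_steps(283)
283 is odd -> 3*283+1 = 850 -> hailstone_steps(850)
850 is even -> hailstone_steps(425)
425 is odd -> 3*425+1 = 1276 -> hailstone_steps(1276)
1276 is even -> hailstone_steps(638)
638 is even -> hailstone_steps(319)
319 is odd -> 3*319+1 = 958 -> hailstone_steps(958)
958 is even -> hailstone_steps(479)
479 is odd -> 3*479+1 = 1438 -> hailstone_steps(1438)
1438 is even -> hailstone_steps(719)
719 is odd -> 3*719+1 = 2158 -> hailstone_steps(2158)
2158 is even -> hailstone_steps(1079)
1079 is odd -> 3*1079+1 = 3238 -> hailstone_steps(3238)
3238 is even -> hailstone_steps(1619)
1619 is odd -> 3*1619+1 = 4858 -> hailstone_steps(4858)
4858 is even -> hailstone_steps(2429)
2429 is odd -> 3*2429+1 = 7288 -> hailstone_steps(7288)
7288 is even -> hailstone_steps(3644)
3644 is even -> hailstone_steps(1822)
1822 is even -> hailstone_steps(911)
911 is odd -> 3*911+1 = 2734 -> hailstone_steps(2734)
2734 is even -> hailstone_steps(1367)
1367 is odd -> 3*1367+1 = 4102 -> hailstone_steps(4102)
4102 is even -> hailstone_steps(2051)
2051 is odd -> 3*2051+1 = 6154 -> hailstone_steps(6154)
6154 is even -> hailstone_steps(3077)
3077 is odd -> 3*3077+1 = 9232 -> hailstone_steps(9232)
9232 is even -> hailstone_steps(4616)
4616 is even -> hailstone_steps(2308)
2308 is even -> hailstone_steps(1154)
1154 is even -> hailstone_steps(577)
577 is odd -> 3*577+1 = 1732 -> hailstone_steps(1732)
1732 is even -> hailstone_steps(866)
866 is even -> hailstone_steps(433)
433 is odd -> 3*433+1 = 1300 -> hailstone_steps(1300)
1300 is even -> hailstone_steps(650)
650 is even -> hailstone_steps(325)
325 is odd -> 3*325+1 = 976 -> hailstone_steps(976)
976 is even -> hailstone_steps(488)
488 is even -> hailstone_steps(244)
244 is even -> hailstone_steps(122)
122 is even -> hailstone_steps(61)
61 is odd -> 3*61+1 = 184 -> hailstone_steps(184)
184 is even -> hailstone_steps(92)
92 is even -> hailstone_steps(46)
46 is even -> hailstone_steps(23)
23 is odd -> 3*23+1 = 70 -> hailstone_steps(70)
70 is even -> hailstone_steps(35)
35 is odd -> 3*35+1 = 106 -> hailstone_steps(106)
106 is even -> hailstone_steps(53)
53 is odd -> 3*53+1 = 160 -> hailstone_steps(160)
160 is even -> hailstone_steps(80)
80 is even -> hailstone_steps(40)
40 is even -> hailstone_steps(20)
20 is even -> hailstone_steps(10)
10 is even -> hailstone_steps(5)
5 is odd -> 3*5+1 = 16 -> hailstone_steps(16)
16 is even -> hailstone_steps(8)
8 is even -> hailstone_steps(4)
4 is even -> hailstone_steps(2)
2 is even -> hailstone_steps(1)
Reached 1 after 111 steps
= 111


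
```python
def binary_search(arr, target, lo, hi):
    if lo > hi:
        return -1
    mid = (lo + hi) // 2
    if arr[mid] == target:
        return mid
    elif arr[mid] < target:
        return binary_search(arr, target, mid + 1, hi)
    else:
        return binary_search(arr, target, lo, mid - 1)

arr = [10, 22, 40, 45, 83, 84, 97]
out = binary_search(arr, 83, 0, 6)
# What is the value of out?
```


binary_search(arr, 83, 0, 6)
lo=0, hi=6, mid=3, arr[mid]=45
45 < 83, search right half
lo=4, hi=6, mid=5, arr[mid]=84
84 > 83, search left half
lo=4, hi=4, mid=4, arr[mid]=83
arr[4] == 83, found at index 4
= 4


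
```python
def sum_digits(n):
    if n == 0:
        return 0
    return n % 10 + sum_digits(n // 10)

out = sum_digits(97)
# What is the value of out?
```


sum_digits(97)
= 7 + sum_digits(9)
= 7 + 9 + sum_digits(0)
= 7 + 9 + 0
= 16


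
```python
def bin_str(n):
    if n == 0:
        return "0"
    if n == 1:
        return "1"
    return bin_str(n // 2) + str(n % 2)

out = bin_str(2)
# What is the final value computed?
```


bin_str(2)
= bin_str(1) + "0"
= "1" + "0"
= "10"


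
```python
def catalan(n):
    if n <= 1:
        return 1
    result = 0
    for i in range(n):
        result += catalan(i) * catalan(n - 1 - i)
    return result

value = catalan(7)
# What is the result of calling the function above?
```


catalan(7)
= sum of catalan(i) * catalan(7-1-i) for i in 0..6
First compute sub-values bottom-up:
  catalan(0) = 1, catalan(1) = 1
  catalan(2) = 1*1 + 1*1 = 2
  catalan(3) = 1*2 + 1*1 + 2*1 = 5
  catalan(4) = 1*5 + 1*2 + 2*1 + 5*1 = 14
  catalan(5) = 1*14 + 1*5 + 2*2 + 5*1 + 14*1 = 42
  catalan(6) = 1*42 + 1*14 + 2*5 + 5*2 + 14*1 + 42*1 = 132
Now catalan(7):
  catalan(0)*catalan(6) = 1*132 = 132
  catalan(1)*catalan(5) = 1*42 = 42
  catalan(2)*catalan(4) = 2*14 = 28
  catalan(3)*catalan(3) = 5*5 = 25
  catalan(4)*catalan(2) = 14*2 = 28
  catalan(5)*catalan(1) = 42*1 = 42
  catalan(6)*catalan(0) = 132*1 = 132
= 132 + 42 + 28 + 25 + 28 + 42 + 132
= 429


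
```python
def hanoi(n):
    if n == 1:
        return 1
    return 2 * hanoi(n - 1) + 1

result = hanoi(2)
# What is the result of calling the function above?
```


hanoi(2)
= 2 * hanoi(1) + 1
Now compute bottom-up:
hanoi(1) = 1
hanoi(2) = 2 * 1 + 1 = 3
= 3


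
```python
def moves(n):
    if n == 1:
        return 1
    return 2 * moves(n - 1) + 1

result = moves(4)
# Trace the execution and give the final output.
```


moves(4)
= 2 * moves(3) + 1
= 2 * (2 * moves(2) + 1) + 1
= 2 * (2 * (2 * moves(1) + 1) + 1) + 1
Now compute bottom-up:
moves(1) = 1
moves(2) = 2 * 1 + 1 = 3
moves(3) = 2 * 3 + 1 = 7
moves(4) = 2 * 7 + 1 = 15
= 15


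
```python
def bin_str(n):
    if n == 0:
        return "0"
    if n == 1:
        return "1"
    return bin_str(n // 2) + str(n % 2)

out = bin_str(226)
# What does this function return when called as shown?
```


bin_str(226)
= bin_str(113) + "0"
= bin_str(56) + "1" + "0"
= bin_str(28) + "0" + "1" + "0"
= bin_str(14) + "0" + "0" + "1" + "0"
= bin_str(7) + "0" + "0" + "0" + "1" + "0"
= bin_str(3) + "1" + "0" + "0" + "0" + "1" + "0"
= bin_str(1) + "1" + "1" + "0" + "0" + "0" + "1" + "0"
= "1" + "1" + "1" + "0" + "0" + "0" + "1" + "0"
= "11100010"


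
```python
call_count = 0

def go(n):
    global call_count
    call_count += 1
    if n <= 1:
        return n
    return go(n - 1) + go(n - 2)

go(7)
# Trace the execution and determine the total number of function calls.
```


go(7) calls go(6) and go(5); each non-base call branches into two more.
Let C(k) = total number of calls made by go(k), including the call to go(k) itself.
Base cases: C(0) = 1, C(1) = 1
Recurrence: C(k) = 1 + C(k-1) + C(k-2)
  C(2) = 1 + C(1) + C(0) = 1 + 1 + 1 = 3
  C(3) = 1 + C(2) + C(1) = 1 + 3 + 1 = 5
  C(4) = 1 + C(3) + C(2) = 1 + 5 + 3 = 9
  C(5) = 1 + C(4) + C(3) = 1 + 9 + 5 = 15
  C(6) = 1 + C(5) + C(4) = 1 + 15 + 9 = 25
  C(7) = 1 + C(6) + C(5) = 1 + 25 + 15 = 41
Total calls = C(7) = 41


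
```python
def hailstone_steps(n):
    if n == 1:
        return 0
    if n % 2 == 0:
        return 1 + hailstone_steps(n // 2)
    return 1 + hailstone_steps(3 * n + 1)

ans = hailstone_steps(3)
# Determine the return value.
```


hailstone_steps(3)
3 is odd -> 3*3+1 = 10 -> hailstone_steps(10)
10 is even -> hailstone_steps(5)
5 is odd -> 3*5+1 = 16 -> hailstone_steps(16)
16 is even -> hailstone_steps(8)
8 is even -> hailstone_steps(4)
4 is even -> hailstone_steps(2)
2 is even -> hailstone_steps(1)
Reached 1 after 7 steps
= 7


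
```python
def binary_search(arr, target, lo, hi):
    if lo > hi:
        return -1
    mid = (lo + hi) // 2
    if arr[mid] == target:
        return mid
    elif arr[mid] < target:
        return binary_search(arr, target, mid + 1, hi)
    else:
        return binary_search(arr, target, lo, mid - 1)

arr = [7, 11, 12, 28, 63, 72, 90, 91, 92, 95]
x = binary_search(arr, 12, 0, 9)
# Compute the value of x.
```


binary_search(arr, 12, 0, 9)
lo=0, hi=9, mid=4, arr[mid]=63
63 > 12, search left half
lo=0, hi=3, mid=1, arr[mid]=11
11 < 12, search right half
lo=2, hi=3, mid=2, arr[mid]=12
arr[2] == 12, found at index 2
= 2


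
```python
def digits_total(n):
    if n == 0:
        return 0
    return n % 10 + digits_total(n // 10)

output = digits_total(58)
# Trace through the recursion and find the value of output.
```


digits_total(58)
= 8 + digits_total(5)
= 8 + 5 + digits_total(0)
= 8 + 5 + 0
= 13


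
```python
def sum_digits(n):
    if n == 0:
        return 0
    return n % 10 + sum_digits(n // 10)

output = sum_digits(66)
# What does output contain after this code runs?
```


sum_digits(66)
= 6 + sum_digits(6)
= 6 + 6 + sum_digits(0)
= 6 + 6 + 0
= 12


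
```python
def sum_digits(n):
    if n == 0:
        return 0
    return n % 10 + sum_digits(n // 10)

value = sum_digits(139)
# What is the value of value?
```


sum_digits(139)
= 9 + sum_digits(13)
= 9 + 3 + sum_digits(1)
= 9 + 3 + 1 + sum_digits(0)
= 9 + 3 + 1 + 0
= 13


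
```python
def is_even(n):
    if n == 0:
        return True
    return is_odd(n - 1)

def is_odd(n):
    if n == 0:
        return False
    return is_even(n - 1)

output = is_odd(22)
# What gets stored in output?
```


is_odd(22)
= is_even(21)
= is_odd(20)
= is_even(19)
= is_odd(18)
= is_even(17)
= is_odd(16)
= is_even(15)
= is_odd(14)
= is_even(13)
= is_odd(12)
= is_even(11)
= is_odd(10)
= is_even(9)
= is_odd(8)
= is_even(7)
= is_odd(6)
= is_even(5)
= is_odd(4)
= is_even(3)
= is_odd(2)
= is_even(1)
= is_odd(0)
n == 0: return False
= False


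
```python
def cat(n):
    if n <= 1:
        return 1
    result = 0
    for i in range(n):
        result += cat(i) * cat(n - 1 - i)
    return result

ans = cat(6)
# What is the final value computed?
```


cat(6)
= sum of cat(i) * cat(6-1-i) for i in 0..5
First compute sub-values bottom-up:
  cat(0) = 1, cat(1) = 1
  cat(2) = 1*1 + 1*1 = 2
  cat(3) = 1*2 + 1*1 + 2*1 = 5
  cat(4) = 1*5 + 1*2 + 2*1 + 5*1 = 14
  cat(5) = 1*14 + 1*5 + 2*2 + 5*1 + 14*1 = 42
Now cat(6):
  cat(0)*cat(5) = 1*42 = 42
  cat(1)*cat(4) = 1*14 = 14
  cat(2)*cat(3) = 2*5 = 10
  cat(3)*cat(2) = 5*2 = 10
  cat(4)*cat(1) = 14*1 = 14
  cat(5)*cat(0) = 42*1 = 42
= 42 + 14 + 10 + 10 + 14 + 42
= 132


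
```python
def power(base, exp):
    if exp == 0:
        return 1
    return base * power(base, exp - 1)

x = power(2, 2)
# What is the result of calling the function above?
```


power(2, 2)
= 2 * power(2, 1)
= 2 * 2 * power(2, 0)
= 2 * 2 * 1
= 4


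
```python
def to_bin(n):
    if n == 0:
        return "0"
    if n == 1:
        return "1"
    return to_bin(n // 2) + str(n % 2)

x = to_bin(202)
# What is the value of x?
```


to_bin(202)
= to_bin(101) + "0"
= to_bin(50) + "1" + "0"
= to_bin(25) + "0" + "1" + "0"
= to_bin(12) + "1" + "0" + "1" + "0"
= to_bin(6) + "0" + "1" + "0" + "1" + "0"
= to_bin(3) + "0" + "0" + "1" + "0" + "1" + "0"
= to_bin(1) + "1" + "0" + "0" + "1" + "0" + "1" + "0"
= "1" + "1" + "0" + "0" + "1" + "0" + "1" + "0"
= "11001010"


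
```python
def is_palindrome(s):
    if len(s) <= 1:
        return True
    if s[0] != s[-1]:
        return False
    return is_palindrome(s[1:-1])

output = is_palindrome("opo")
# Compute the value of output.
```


is_palindrome("opo")
"opo": s[0]='o' == s[-1]='o' -> is_palindrome("p")
"p": len <= 1 -> True
= True


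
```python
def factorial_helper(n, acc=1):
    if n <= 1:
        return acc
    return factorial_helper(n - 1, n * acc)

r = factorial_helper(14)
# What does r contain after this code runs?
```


factorial_helper(14, 1)
= factorial_helper(13, 14 * 1) = factorial_helper(13, 14)
= factorial_helper(12, 13 * 14) = factorial_helper(12, 182)
= factorial_helper(11, 12 * 182) = factorial_helper(11, 2184)
= factorial_helper(10, 11 * 2184) = factorial_helper(10, 24024)
= factorial_helper(9, 10 * 24024) = factorial_helper(9, 240240)
= factorial_helper(8, 9 * 240240) = factorial_helper(8, 2162160)
= factorial_helper(7, 8 * 2162160) = factorial_helper(7, 17297280)
= factorial_helper(6, 7 * 17297280) = factorial_helper(6, 121080960)
= factorial_helper(5, 6 * 121080960) = factorial_helper(5, 726485760)
= factorial_helper(4, 5 * 726485760) = factorial_helper(4, 3632428800)
= factorial_helper(3, 4 * 3632428800) = factorial_helper(3, 14529715200)
= factorial_helper(2, 3 * 14529715200) = factorial_helper(2, 43589145600)
= factorial_helper(1, 2 * 43589145600) = factorial_helper(1, 87178291200)
n <= 1, return acc = 87178291200


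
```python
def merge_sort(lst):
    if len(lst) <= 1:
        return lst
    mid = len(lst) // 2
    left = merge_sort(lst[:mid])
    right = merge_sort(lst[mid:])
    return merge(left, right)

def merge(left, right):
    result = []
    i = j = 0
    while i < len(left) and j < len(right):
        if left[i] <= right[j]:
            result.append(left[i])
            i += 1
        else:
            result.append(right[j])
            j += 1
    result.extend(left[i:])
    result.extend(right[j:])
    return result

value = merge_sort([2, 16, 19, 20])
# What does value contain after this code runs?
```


merge_sort([2, 16, 19, 20])
Split into [2, 16] and [19, 20]
Left sorted: [2, 16]
Right sorted: [19, 20]
Merge [2, 16] and [19, 20]
= [2, 16, 19, 20]


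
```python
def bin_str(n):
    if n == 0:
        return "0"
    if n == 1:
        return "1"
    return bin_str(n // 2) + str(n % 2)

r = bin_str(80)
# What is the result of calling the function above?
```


bin_str(80)
= bin_str(40) + "0"
= bin_str(20) + "0" + "0"
= bin_str(10) + "0" + "0" + "0"
= bin_str(5) + "0" + "0" + "0" + "0"
= bin_str(2) + "1" + "0" + "0" + "0" + "0"
= bin_str(1) + "0" + "1" + "0" + "0" + "0" + "0"
= "1" + "0" + "1" + "0" + "0" + "0" + "0"
= "1010000"


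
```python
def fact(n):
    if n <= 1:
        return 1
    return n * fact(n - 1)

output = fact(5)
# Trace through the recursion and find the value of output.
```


fact(5)
= 5 * fact(4)
= 5 * 4 * fact(3)
= 5 * 4 * 3 * fact(2)
= 5 * 4 * 3 * 2 * fact(1)
= 5 * 4 * 3 * 2 * 1
= 120


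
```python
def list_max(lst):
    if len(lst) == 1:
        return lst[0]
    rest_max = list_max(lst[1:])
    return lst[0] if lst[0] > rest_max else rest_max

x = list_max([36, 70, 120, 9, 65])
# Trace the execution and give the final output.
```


list_max([36, 70, 120, 9, 65])
= compare 36 with list_max([70, 120, 9, 65])
= compare 70 with list_max([120, 9, 65])
= compare 120 with list_max([9, 65])
= compare 9 with list_max([65])
Base: list_max([65]) = 65
compare 9 with 65: max = 65
compare 120 with 65: max = 120
compare 70 with 120: max = 120
compare 36 with 120: max = 120
= 120


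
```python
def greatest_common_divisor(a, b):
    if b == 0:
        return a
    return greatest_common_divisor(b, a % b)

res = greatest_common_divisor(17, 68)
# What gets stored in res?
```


greatest_common_divisor(17, 68)
= greatest_common_divisor(68, 17 % 68) = greatest_common_divisor(68, 17)
= greatest_common_divisor(17, 68 % 17) = greatest_common_divisor(17, 0)
b == 0, return a = 17


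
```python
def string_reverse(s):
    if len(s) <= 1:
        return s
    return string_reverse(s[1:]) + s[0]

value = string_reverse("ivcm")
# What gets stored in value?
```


string_reverse("ivcm")
= string_reverse("vcm") + "i"
= string_reverse("cm") + "v" + "i"
= string_reverse("m") + "c" + "v" + "i"
= "m" + "c" + "v" + "i"
= "mcvi"


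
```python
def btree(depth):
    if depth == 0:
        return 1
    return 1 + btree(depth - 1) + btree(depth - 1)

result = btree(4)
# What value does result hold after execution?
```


btree(4)
= 1 + btree(3) + btree(3)
= 1 + 2 * btree(3)
btree(k) = 2^(k+1) - 1
btree(0) = 1
btree(1) = 3
btree(2) = 7
btree(3) = 15
btree(4) = 31
btree(4) = 2^5 - 1 = 31


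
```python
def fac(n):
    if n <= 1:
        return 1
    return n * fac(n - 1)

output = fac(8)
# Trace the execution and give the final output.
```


fac(8)
= 8 * fac(7)
= 8 * 7 * fac(6)
= 8 * 7 * 6 * fac(5)
= 8 * 7 * 6 * 5 * fac(4)
= 8 * 7 * 6 * 5 * 4 * fac(3)
= 8 * 7 * 6 * 5 * 4 * 3 * fac(2)
= 8 * 7 * 6 * 5 * 4 * 3 * 2 * fac(1)
= 8 * 7 * 6 * 5 * 4 * 3 * 2 * 1
= 40320


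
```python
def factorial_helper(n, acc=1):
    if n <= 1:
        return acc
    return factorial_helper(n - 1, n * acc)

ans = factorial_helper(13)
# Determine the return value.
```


factorial_helper(13, 1)
= factorial_helper(12, 13 * 1) = factorial_helper(12, 13)
= factorial_helper(11, 12 * 13) = factorial_helper(11, 156)
= factorial_helper(10, 11 * 156) = factorial_helper(10, 1716)
= factorial_helper(9, 10 * 1716) = factorial_helper(9, 17160)
= factorial_helper(8, 9 * 17160) = factorial_helper(8, 154440)
= factorial_helper(7, 8 * 154440) = factorial_helper(7, 1235520)
= factorial_helper(6, 7 * 1235520) = factorial_helper(6, 8648640)
= factorial_helper(5, 6 * 8648640) = factorial_helper(5, 51891840)
= factorial_helper(4, 5 * 51891840) = factorial_helper(4, 259459200)
= factorial_helper(3, 4 * 259459200) = factorial_helper(3, 1037836800)
= factorial_helper(2, 3 * 1037836800) = factorial_helper(2, 3113510400)
= factorial_helper(1, 2 * 3113510400) = factorial_helper(1, 6227020800)
n <= 1, return acc = 6227020800


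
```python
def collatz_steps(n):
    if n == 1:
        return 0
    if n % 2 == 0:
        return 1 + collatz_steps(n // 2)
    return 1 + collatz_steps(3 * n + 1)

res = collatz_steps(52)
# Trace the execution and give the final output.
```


collatz_steps(52)
52 is even -> collatz_steps(26)
26 is even -> collatz_steps(13)
13 is odd -> 3*13+1 = 40 -> collatz_steps(40)
40 is even -> collatz_steps(20)
20 is even -> collatz_steps(10)
10 is even -> collatz_steps(5)
5 is odd -> 3*5+1 = 16 -> collatz_steps(16)
16 is even -> collatz_steps(8)
8 is even -> collatz_steps(4)
4 is even -> collatz_steps(2)
2 is even -> collatz_steps(1)
Reached 1 after 11 steps
= 11


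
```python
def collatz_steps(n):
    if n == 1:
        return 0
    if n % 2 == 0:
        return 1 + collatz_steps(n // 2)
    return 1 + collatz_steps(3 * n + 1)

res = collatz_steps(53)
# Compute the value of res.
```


collatz_steps(53)
53 is odd -> 3*53+1 = 160 -> collatz_steps(160)
160 is even -> collatz_steps(80)
80 is even -> collatz_steps(40)
40 is even -> collatz_steps(20)
20 is even -> collatz_steps(10)
10 is even -> collatz_steps(5)
5 is odd -> 3*5+1 = 16 -> collatz_steps(16)
16 is even -> collatz_steps(8)
8 is even -> collatz_steps(4)
4 is even -> collatz_steps(2)
2 is even -> collatz_steps(1)
Reached 1 after 11 steps
= 11


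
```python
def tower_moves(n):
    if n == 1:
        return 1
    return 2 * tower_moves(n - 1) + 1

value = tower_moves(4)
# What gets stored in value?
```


tower_moves(4)
= 2 * tower_moves(3) + 1
= 2 * (2 * tower_moves(2) + 1) + 1
= 2 * (2 * (2 * tower_moves(1) + 1) + 1) + 1
Now compute bottom-up:
tower_moves(1) = 1
tower_moves(2) = 2 * 1 + 1 = 3
tower_moves(3) = 2 * 3 + 1 = 7
tower_moves(4) = 2 * 7 + 1 = 15
= 15


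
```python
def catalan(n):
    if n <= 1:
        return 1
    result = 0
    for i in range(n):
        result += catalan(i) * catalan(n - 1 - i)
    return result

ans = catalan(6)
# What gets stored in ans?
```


catalan(6)
= sum of catalan(i) * catalan(6-1-i) for i in 0..5
First compute sub-values bottom-up:
  catalan(0) = 1, catalan(1) = 1
  catalan(2) = 1*1 + 1*1 = 2
  catalan(3) = 1*2 + 1*1 + 2*1 = 5
  catalan(4) = 1*5 + 1*2 + 2*1 + 5*1 = 14
  catalan(5) = 1*14 + 1*5 + 2*2 + 5*1 + 14*1 = 42
Now catalan(6):
  catalan(0)*catalan(5) = 1*42 = 42
  catalan(1)*catalan(4) = 1*14 = 14
  catalan(2)*catalan(3) = 2*5 = 10
  catalan(3)*catalan(2) = 5*2 = 10
  catalan(4)*catalan(1) = 14*1 = 14
  catalan(5)*catalan(0) = 42*1 = 42
= 42 + 14 + 10 + 10 + 14 + 42
= 132


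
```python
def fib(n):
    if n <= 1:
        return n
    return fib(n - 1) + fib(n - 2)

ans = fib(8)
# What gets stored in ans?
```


fib(8)
= fib(7) + fib(6)
= (fib(6) + fib(5)) + fib(6)
Computing bottom-up: fib(0)=0, fib(1)=1, fib(2)=1, fib(3)=2, fib(4)=3, fib(5)=5, fib(6)=8, fib(7)=13, fib(8)=21
= 21


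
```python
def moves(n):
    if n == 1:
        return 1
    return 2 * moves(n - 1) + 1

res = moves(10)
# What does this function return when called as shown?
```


moves(10)
= 2 * moves(9) + 1
= 2 * (2 * moves(8) + 1) + 1
= 2 * (2 * (2 * moves(7) + 1) + 1) + 1
= 2 * (2 * (2 * (2 * moves(6) + 1) + 1) + 1) + 1
= 2 * (2 * (2 * (2 * (2 * moves(5) + 1) + 1) + 1) + 1) + 1
= 2 * (2 * (2 * (2 * (2 * (2 * moves(4) + 1) + 1) + 1) + 1) + 1) + 1
= 2 * (2 * (2 * (2 * (2 * (2 * (2 * moves(3) + 1) + 1) + 1) + 1) + 1) + 1) + 1
= 2 * (2 * (2 * (2 * (2 * (2 * (2 * (2 * moves(2) + 1) + 1) + 1) + 1) + 1) + 1) + 1) + 1
= 2 * (2 * (2 * (2 * (2 * (2 * (2 * (2 * (2 * moves(1) + 1) + 1) + 1) + 1) + 1) + 1) + 1) + 1) + 1
Now compute bottom-up:
moves(1) = 1
moves(2) = 2 * 1 + 1 = 3
moves(3) = 2 * 3 + 1 = 7
moves(4) = 2 * 7 + 1 = 15
moves(5) = 2 * 15 + 1 = 31
moves(6) = 2 * 31 + 1 = 63
moves(7) = 2 * 63 + 1 = 127
moves(8) = 2 * 127 + 1 = 255
moves(9) = 2 * 255 + 1 = 511
moves(10) = 2 * 511 + 1 = 1023
= 1023


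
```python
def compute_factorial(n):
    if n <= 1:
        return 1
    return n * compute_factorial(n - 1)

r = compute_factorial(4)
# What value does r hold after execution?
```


compute_factorial(4)
= 4 * compute_factorial(3)
= 4 * 3 * compute_factorial(2)
= 4 * 3 * 2 * compute_factorial(1)
= 4 * 3 * 2 * 1
= 24


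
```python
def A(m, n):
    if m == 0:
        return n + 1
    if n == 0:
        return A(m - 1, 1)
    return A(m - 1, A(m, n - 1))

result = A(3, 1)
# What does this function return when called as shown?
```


A(3, 1)
= A(2, A(3, 0))
First compute A(3, 0) = 5
= A(2, 5)
= 13


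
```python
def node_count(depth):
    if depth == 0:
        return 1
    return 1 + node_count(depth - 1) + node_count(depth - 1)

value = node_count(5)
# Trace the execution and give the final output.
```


node_count(5)
= 1 + node_count(4) + node_count(4)
= 1 + 2 * node_count(4)
node_count(k) = 2^(k+1) - 1
node_count(0) = 1
node_count(1) = 3
node_count(2) = 7
node_count(3) = 15
node_count(4) = 31
node_count(5) = 2^6 - 1 = 63


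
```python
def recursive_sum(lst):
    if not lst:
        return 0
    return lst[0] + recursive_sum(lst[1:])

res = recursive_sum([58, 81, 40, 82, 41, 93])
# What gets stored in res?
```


recursive_sum([58, 81, 40, 82, 41, 93])
= 58 + recursive_sum([81, 40, 82, 41, 93])
= 58 + 81 + recursive_sum([40, 82, 41, 93])
= 58 + 81 + 40 + recursive_sum([82, 41, 93])
= 58 + 81 + 40 + 82 + recursive_sum([41, 93])
= 58 + 81 + 40 + 82 + 41 + recursive_sum([93])
= 58 + 81 + 40 + 82 + 41 + 93 + recursive_sum([])
= 58 + 81 + 40 + 82 + 41 + 93 + 0
= 395


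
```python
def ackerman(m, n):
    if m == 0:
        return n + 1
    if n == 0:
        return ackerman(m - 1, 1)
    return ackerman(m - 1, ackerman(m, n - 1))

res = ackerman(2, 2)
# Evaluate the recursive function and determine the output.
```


ackerman(2, 2)
= ackerman(1, ackerman(2, 1))
First compute ackerman(2, 1) = 5
= ackerman(1, 5)
= 7


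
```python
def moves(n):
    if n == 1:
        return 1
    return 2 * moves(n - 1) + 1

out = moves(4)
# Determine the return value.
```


moves(4)
= 2 * moves(3) + 1
= 2 * (2 * moves(2) + 1) + 1
= 2 * (2 * (2 * moves(1) + 1) + 1) + 1
Now compute bottom-up:
moves(1) = 1
moves(2) = 2 * 1 + 1 = 3
moves(3) = 2 * 3 + 1 = 7
moves(4) = 2 * 7 + 1 = 15
= 15


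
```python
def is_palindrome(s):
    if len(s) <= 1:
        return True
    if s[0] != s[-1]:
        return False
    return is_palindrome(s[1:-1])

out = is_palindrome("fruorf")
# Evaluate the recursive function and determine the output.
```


is_palindrome("fruorf")
"fruorf": s[0]='f' == s[-1]='f' -> is_palindrome("ruor")
"ruor": s[0]='r' == s[-1]='r' -> is_palindrome("uo")
"uo": s[0]='u' != s[-1]='o' -> False
= False


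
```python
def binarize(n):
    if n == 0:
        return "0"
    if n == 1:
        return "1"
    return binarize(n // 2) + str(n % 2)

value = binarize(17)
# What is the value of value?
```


binarize(17)
= binarize(8) + "1"
= binarize(4) + "0" + "1"
= binarize(2) + "0" + "0" + "1"
= binarize(1) + "0" + "0" + "0" + "1"
= "1" + "0" + "0" + "0" + "1"
= "10001"


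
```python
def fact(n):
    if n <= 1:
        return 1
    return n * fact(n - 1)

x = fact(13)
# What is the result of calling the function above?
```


fact(13)
= 13 * fact(12)
= 13 * 12 * fact(11)
= 13 * 12 * 11 * fact(10)
= 13 * 12 * 11 * 10 * fact(9)
= 13 * 12 * 11 * 10 * 9 * fact(8)
= 13 * 12 * 11 * 10 * 9 * 8 * fact(7)
= 13 * 12 * 11 * 10 * 9 * 8 * 7 * fact(6)
= 13 * 12 * 11 * 10 * 9 * 8 * 7 * 6 * fact(5)
= 13 * 12 * 11 * 10 * 9 * 8 * 7 * 6 * 5 * fact(4)
= 13 * 12 * 11 * 10 * 9 * 8 * 7 * 6 * 5 * 4 * fact(3)
= 13 * 12 * 11 * 10 * 9 * 8 * 7 * 6 * 5 * 4 * 3 * fact(2)
= 13 * 12 * 11 * 10 * 9 * 8 * 7 * 6 * 5 * 4 * 3 * 2 * fact(1)
= 13 * 12 * 11 * 10 * 9 * 8 * 7 * 6 * 5 * 4 * 3 * 2 * 1
= 6227020800


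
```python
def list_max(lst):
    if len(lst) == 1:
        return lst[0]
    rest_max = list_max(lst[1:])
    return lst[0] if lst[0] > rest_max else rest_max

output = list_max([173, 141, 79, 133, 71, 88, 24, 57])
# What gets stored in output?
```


list_max([173, 141, 79, 133, 71, 88, 24, 57])
= compare 173 with list_max([141, 79, 133, 71, 88, 24, 57])
= compare 141 with list_max([79, 133, 71, 88, 24, 57])
= compare 79 with list_max([133, 71, 88, 24, 57])
= compare 133 with list_max([71, 88, 24, 57])
= compare 71 with list_max([88, 24, 57])
= compare 88 with list_max([24, 57])
= compare 24 with list_max([57])
Base: list_max([57]) = 57
compare 24 with 57: max = 57
compare 88 with 57: max = 88
compare 71 with 88: max = 88
compare 133 with 88: max = 133
compare 79 with 133: max = 133
compare 141 with 133: max = 141
compare 173 with 141: max = 173
= 173


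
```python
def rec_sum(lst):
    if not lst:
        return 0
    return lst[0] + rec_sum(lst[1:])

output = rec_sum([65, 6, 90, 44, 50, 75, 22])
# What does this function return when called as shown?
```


rec_sum([65, 6, 90, 44, 50, 75, 22])
= 65 + rec_sum([6, 90, 44, 50, 75, 22])
= 65 + 6 + rec_sum([90, 44, 50, 75, 22])
= 65 + 6 + 90 + rec_sum([44, 50, 75, 22])
= 65 + 6 + 90 + 44 + rec_sum([50, 75, 22])
= 65 + 6 + 90 + 44 + 50 + rec_sum([75, 22])
= 65 + 6 + 90 + 44 + 50 + 75 + rec_sum([22])
= 65 + 6 + 90 + 44 + 50 + 75 + 22 + rec_sum([])
= 65 + 6 + 90 + 44 + 50 + 75 + 22 + 0
= 352


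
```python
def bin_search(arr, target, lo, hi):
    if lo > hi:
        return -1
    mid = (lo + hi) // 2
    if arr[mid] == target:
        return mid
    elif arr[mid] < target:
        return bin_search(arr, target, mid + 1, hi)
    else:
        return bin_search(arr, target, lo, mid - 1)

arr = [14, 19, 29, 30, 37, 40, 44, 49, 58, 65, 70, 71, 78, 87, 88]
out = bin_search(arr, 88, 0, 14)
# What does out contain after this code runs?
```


bin_search(arr, 88, 0, 14)
lo=0, hi=14, mid=7, arr[mid]=49
49 < 88, search right half
lo=8, hi=14, mid=11, arr[mid]=71
71 < 88, search right half
lo=12, hi=14, mid=13, arr[mid]=87
87 < 88, search right half
lo=14, hi=14, mid=14, arr[mid]=88
arr[14] == 88, found at index 14
= 14


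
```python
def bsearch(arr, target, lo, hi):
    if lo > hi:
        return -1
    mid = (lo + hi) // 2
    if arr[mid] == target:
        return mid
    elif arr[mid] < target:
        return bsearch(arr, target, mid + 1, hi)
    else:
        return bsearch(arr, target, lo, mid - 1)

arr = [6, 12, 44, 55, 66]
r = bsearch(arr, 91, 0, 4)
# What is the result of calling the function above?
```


bsearch(arr, 91, 0, 4)
lo=0, hi=4, mid=2, arr[mid]=44
44 < 91, search right half
lo=3, hi=4, mid=3, arr[mid]=55
55 < 91, search right half
lo=4, hi=4, mid=4, arr[mid]=66
66 < 91, search right half
lo > hi, target not found, return -1
= -1


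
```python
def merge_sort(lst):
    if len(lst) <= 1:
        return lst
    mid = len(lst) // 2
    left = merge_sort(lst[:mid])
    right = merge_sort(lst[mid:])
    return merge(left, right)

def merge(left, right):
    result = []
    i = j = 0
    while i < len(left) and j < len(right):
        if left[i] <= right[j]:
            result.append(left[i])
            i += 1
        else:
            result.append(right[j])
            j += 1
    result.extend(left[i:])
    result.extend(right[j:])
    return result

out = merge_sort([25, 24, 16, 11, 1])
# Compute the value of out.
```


merge_sort([25, 24, 16, 11, 1])
Split into [25, 24] and [16, 11, 1]
Left sorted: [24, 25]
Right sorted: [1, 11, 16]
Merge [24, 25] and [1, 11, 16]
= [1, 11, 16, 24, 25]
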